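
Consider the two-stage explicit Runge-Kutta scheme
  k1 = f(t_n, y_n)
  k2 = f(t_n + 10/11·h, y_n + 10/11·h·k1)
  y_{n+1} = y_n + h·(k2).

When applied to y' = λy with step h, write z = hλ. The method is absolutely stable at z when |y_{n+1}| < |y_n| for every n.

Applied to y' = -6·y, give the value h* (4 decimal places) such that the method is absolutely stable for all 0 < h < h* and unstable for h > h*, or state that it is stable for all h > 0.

Set f=λy, z=hλ:
  k1=λy_n ⇒ h·k1=z·y_n;  k2=λ(1+10/11z)y_n ⇒ h·k2=z(1+10/11z)y_n
  y_{n+1}/y_n = 1 + z(1+10/11z) = 1 + z + 10/11z²
  Hence R(z) = 1 + z + 10/11z².

Need |R(x)|<1, x<0.
x=-0.75: |R|=0.7614
R=1: x+10/11x²=0 ⇒ x=−11/10=-1.1000; min R=1−1/(4·10/11)=0.7250>−1
Confirm numerically:
  x=-1.048: |R|=0.95046 <1
  x=-0.935: |R|=0.85975 <1
  x=-0.670: |R|=0.73809 <1
  x=-0.572: |R|=0.72544 <1
  x=-1.272: |R|=1.19889 >1
  x=-1.261: |R|=1.18456 >1
Stable set (-1.1000, 0).

(-1.1000,0); λ=-6 ⇒ h* = (11/10)/6 = 0.1833.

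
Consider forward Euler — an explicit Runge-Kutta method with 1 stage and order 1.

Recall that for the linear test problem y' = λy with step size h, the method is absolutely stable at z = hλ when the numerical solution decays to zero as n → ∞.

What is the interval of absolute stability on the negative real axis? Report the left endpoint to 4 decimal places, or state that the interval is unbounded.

With y'=λy (z=hλ):
  order 1, 1-stage ⇒ R(z)=1+z
  (e.g. R(-0.88)=0.12000, |R|=0.12000)

Solve |R(x)|<1 on ℝ⁻.
x=-0.88: |R|=0.1200
|R(-2.38)|=1.3800 |R(-1.82)|=0.8200 |R(-1.59)|=0.5900
Bisect:
  x_lo=-2.7730 |R|=1.7730  x_hi=-0.3109 |R|=0.6891
  mid=-1.54193 |R|=0.54193 →hi
  mid=-2.15747 |R|=1.15747 →lo
  mid=-1.84970 |R|=0.84970 →hi
  mid=-2.00358 |R|=1.00358 →lo
  mid=-1.92664 |R|=0.92664 →hi
  mid=-1.96511 |R|=0.96511 →hi
  mid=-1.98435 |R|=0.98435 →hi
  mid=-1.99397 |R|=0.99397 →hi
  mid=-1.99878 |R|=0.99878 →hi
  mid=-2.00118 |R|=1.00118 →lo
  ...
  [-2.00013,-1.99998] ⇒ x*=-2.0000
Stable set (-2.0000, 0).

z∈(-2.0000,0).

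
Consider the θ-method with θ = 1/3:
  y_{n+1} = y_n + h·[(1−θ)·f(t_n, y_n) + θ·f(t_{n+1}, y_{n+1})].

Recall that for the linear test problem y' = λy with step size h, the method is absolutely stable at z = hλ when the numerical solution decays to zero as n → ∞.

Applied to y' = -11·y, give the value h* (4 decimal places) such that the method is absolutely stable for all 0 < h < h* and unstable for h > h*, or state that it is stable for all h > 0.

On y'=λy, z=hλ:
  y_{n+1} = y_n + z·[2/3·y_n + 1/3·y_{n+1}] ⇒ (1 − 1/3z)y_{n+1} = (1 + 2/3z)y_n
  so R(z) = (1 + 2/3z)/(1 − 1/3z).

Boundary: |R(x)|=1, x<0.
x=-0.93: |R|=0.2901
R=−1: 1+2/3x = −1+1/3x ⇒ -1/3x=2 ⇒ x=2/(-1/3)=-6.0000
Confirm numerically:
  x=-4.313: |R|=0.76931 <1
  x=-4.251: |R|=0.75879 <1
  x=-3.682: |R|=0.65310 <1
  x=-6.328: |R|=1.03516 >1
  x=-6.301: |R|=1.03236 >1
  x=-6.194: |R|=1.02110 >1
Stable set (-6.0000, 0).

(-6.0000,0); λ=-11 ⇒ h* = (6)/11 = 0.5455.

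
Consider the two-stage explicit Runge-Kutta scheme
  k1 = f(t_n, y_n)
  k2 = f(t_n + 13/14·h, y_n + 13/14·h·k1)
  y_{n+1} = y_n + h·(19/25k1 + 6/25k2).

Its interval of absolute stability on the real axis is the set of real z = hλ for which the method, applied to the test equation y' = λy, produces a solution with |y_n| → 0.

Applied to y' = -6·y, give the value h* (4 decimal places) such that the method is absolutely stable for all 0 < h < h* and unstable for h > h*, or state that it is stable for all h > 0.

(-4.4872,0); λ=-6 ⇒ h* = (175/39)/6 = 0.7479.

With y'=λy (z=hλ):
  k1=λy_n ⇒ h·k1=z·y_n;  k2=λ(1+13/14z)y_n ⇒ h·k2=z(1+13/14z)y_n
  y_{n+1}/y_n = 1 + 19/25z + 6/25z(1+13/14z) = 1 + z + 39/175z²
  ⇒ R(z) = 1 + z + 39/175z².

Need |R(x)|<1, x<0.
x=-0.98: |R|=0.2340
R=1: x+39/175x²=0 ⇒ x=−175/39=-4.4872; min R=1−1/(4·39/175)=-0.1218>−1
Confirm numerically:
  x=-4.325: |R|=0.84368 <1
  x=-3.493: |R|=0.22609 <1
  x=-3.266: |R|=0.11116 <1
  x=-5.044: |R|=1.62592 >1
  x=-4.640: |R|=1.15803 >1
So |R|<1 on (-4.4872, 0).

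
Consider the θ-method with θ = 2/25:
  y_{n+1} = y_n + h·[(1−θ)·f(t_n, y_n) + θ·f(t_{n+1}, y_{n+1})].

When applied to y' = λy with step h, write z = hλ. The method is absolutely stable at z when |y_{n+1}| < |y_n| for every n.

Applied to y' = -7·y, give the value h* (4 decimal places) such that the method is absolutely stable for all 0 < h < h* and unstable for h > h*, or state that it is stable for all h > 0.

Test eqn y'=λy, z=hλ:
  y_{n+1} = y_n + z·[23/25·y_n + 2/25·y_{n+1}] ⇒ (1 − 2/25z)y_{n+1} = (1 + 23/25z)y_n
  so R(z) = (1 + 23/25z)/(1 − 2/25z).

Find x<0 with |R(x)|<1.
x=-1.66: |R|=0.4654
R=−1: 1+23/25x = −1+2/25x ⇒ -21/25x=2 ⇒ x=2/(-21/25)=-2.3810
Confirm numerically:
  x=-1.740: |R|=0.52739 <1
  x=-1.067: |R|=0.01692 <1
  x=-0.997: |R|=0.07665 <1
  x=-2.942: |R|=1.38149 >1
  x=-2.463: |R|=1.05758 >1
Stable set (-2.3810, 0).

(-2.3810,0); λ=-7 ⇒ h* = (50/21)/7 = 0.3401.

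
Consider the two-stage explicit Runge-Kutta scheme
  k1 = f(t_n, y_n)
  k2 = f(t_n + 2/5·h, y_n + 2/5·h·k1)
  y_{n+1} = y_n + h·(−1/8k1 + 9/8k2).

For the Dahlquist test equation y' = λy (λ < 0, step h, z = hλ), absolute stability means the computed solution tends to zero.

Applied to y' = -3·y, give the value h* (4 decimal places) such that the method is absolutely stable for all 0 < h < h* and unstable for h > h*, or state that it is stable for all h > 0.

(-2.2222,0); λ=-3 ⇒ h* = (20/9)/3 = 0.7407.

With y'=λy (z=hλ):
  k1=λy_n ⇒ h·k1=z·y_n;  k2=λ(1+2/5z)y_n ⇒ h·k2=z(1+2/5z)y_n
  y_{n+1}/y_n = 1 − 1/8z + 9/8z(1+2/5z) = 1 + z + 9/20z²
  ⇒ R(z) = 1 + z + 9/20z².

Boundary: |R(x)|=1, x<0.
x=-1.6: |R|=0.5520
R=1: x+9/20x²=0 ⇒ x=−20/9=-2.2222; min R=1−1/(4·9/20)=0.4444>−1
Confirm numerically:
  x=-2.142: |R|=0.92267 <1
  x=-1.599: |R|=0.55156 <1
  x=-1.035: |R|=0.44705 <1
  x=-2.361: |R|=1.14744 >1
  x=-2.271: |R|=1.04985 >1
  x=-2.244: |R|=1.02199 >1
Stable set (-2.2222, 0).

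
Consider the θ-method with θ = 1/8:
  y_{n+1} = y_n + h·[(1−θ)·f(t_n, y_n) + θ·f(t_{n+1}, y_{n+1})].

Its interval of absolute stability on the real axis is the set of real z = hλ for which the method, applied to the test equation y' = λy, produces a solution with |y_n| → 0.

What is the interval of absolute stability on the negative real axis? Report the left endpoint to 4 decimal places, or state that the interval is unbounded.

(-2.6667, 0).

With y'=λy (z=hλ):
  y_{n+1} = y_n + z·[7/8·y_n + 1/8·y_{n+1}] ⇒ (1 − 1/8z)y_{n+1} = (1 + 7/8z)y_n
  Hence R(z) = (1 + 7/8z)/(1 − 1/8z).

Find x<0 with |R(x)|<1.
x=-1.38: |R|=0.1770
R=−1: 1+7/8x = −1+1/8x ⇒ -3/4x=2 ⇒ x=2/(-3/4)=-2.6667
Confirm numerically:
  x=-2.533: |R|=0.92386 <1
  x=-1.669: |R|=0.38091 <1
  x=-1.279: |R|=0.10271 <1
  x=-1.154: |R|=0.00852 <1
  x=-3.100: |R|=1.23423 >1
  x=-2.929: |R|=1.14402 >1
  x=-2.763: |R|=1.05370 >1
So |R|<1 on (-2.6667, 0).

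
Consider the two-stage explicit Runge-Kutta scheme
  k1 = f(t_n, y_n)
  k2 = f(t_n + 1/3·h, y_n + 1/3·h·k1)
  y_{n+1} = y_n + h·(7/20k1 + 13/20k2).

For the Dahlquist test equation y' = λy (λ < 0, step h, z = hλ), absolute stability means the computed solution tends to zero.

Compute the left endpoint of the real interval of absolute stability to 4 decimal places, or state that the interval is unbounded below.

With y'=λy (z=hλ):
  k1=λy_n ⇒ h·k1=z·y_n;  k2=λ(1+1/3z)y_n ⇒ h·k2=z(1+1/3z)y_n
  y_{n+1}/y_n = 1 + 7/20z + 13/20z(1+1/3z) = 1 + z + 13/60z²
  R(z) = 1 + z + 13/60z².

Find x<0 with |R(x)|<1.
x=-0.52: |R|=0.5386
R=1: x+13/60x²=0 ⇒ x=−60/13=-4.6154; min R=1−1/(4·13/60)=-0.1538>−1
Confirm numerically:
  x=-3.788: |R|=0.32094 <1
  x=-3.710: |R|=0.27222 <1
  x=-2.665: |R|=0.12618 <1
  x=-2.279: |R|=0.15367 <1
  x=-5.057: |R|=1.48387 >1
  x=-5.043: |R|=1.46723 >1
  x=-4.699: |R|=1.08513 >1
Stable set (-4.6154, 0).

left endpoint -4.6154.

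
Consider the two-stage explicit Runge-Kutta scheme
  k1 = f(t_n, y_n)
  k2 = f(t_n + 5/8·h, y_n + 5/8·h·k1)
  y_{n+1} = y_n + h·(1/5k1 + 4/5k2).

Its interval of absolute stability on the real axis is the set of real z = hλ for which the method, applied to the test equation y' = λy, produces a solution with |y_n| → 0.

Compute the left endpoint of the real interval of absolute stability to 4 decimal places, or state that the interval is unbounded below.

On y'=λy, z=hλ:
  k1=λy_n ⇒ h·k1=z·y_n;  k2=λ(1+5/8z)y_n ⇒ h·k2=z(1+5/8z)y_n
  y_{n+1}/y_n = 1 + 1/5z + 4/5z(1+5/8z) = 1 + z + 1/2z²
  Hence R(z) = 1 + z + 1/2z².

Need |R(x)|<1, x<0.
x=-0.55: |R|=0.6013
R=1: x+1/2x²=0 ⇒ x=−2=-2.0000; min R=1−1/(4·1/2)=0.5000>−1
Confirm numerically:
  x=-1.719: |R|=0.75848 <1
  x=-1.709: |R|=0.75134 <1
  x=-1.685: |R|=0.73461 <1
  x=-1.635: |R|=0.70161 <1
  x=-2.507: |R|=1.63552 >1
  x=-2.503: |R|=1.62950 >1
  x=-2.155: |R|=1.16701 >1
So |R|<1 on (-2.0000, 0).

left endpoint -2.0000.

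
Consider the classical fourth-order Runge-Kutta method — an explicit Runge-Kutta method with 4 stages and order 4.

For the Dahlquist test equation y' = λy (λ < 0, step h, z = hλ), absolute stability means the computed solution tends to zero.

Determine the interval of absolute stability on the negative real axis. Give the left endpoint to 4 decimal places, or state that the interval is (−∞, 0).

Test eqn y'=λy, z=hλ:
  order 4, 4-stage ⇒ R(z)=1+z+z^2/2+z^3/6+z^4/24
  (e.g. R(-0.65)=0.52292, |R|=0.52292)

Solve |R(x)|<1 on ℝ⁻.
x=-0.65: |R|=0.5229
|R(-2.41)|=0.5667 |R(-2.28)|=0.4698 |R(-1.72)|=0.2758
Bisect:
  x_lo=-3.4625 |R|=2.6023  x_hi=-0.1279 |R|=0.8800
  mid=-1.79519 |R|=0.28468 →hi
  mid=-2.62886 |R|=0.78865 →hi
  mid=-3.04569 |R|=1.46902 →lo
  mid=-2.83727 |R|=1.08124 →lo
  mid=-2.73306 |R|=0.92407 →hi
  mid=-2.78517 |R|=0.99981 →hi
  mid=-2.81122 |R|=1.03980 →lo
  mid=-2.79819 |R|=1.01962 →lo
  ...
  [-2.78537,-2.78517] ⇒ x*=-2.7853
Interval (-2.7853, 0).

z∈(-2.7853,0).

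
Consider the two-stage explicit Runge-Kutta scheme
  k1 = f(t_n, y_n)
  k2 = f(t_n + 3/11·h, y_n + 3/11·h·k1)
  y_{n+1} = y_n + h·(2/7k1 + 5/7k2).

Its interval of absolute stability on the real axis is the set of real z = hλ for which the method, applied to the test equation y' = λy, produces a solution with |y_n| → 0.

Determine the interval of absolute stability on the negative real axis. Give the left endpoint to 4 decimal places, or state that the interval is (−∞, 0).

On y'=λy, z=hλ:
  k1=λy_n ⇒ h·k1=z·y_n;  k2=λ(1+3/11z)y_n ⇒ h·k2=z(1+3/11z)y_n
  y_{n+1}/y_n = 1 + 2/7z + 5/7z(1+3/11z) = 1 + z + 15/77z²
  ⇒ R(z) = 1 + z + 15/77z².

Solve |R(x)|<1 on ℝ⁻.
x=-1.57: |R|=0.0898
R=1: x+15/77x²=0 ⇒ x=−77/15=-5.1333; min R=1−1/(4·15/77)=-0.2833>−1
Confirm numerically:
  x=-3.753: |R|=0.00917 <1
  x=-3.077: |R|=0.23260 <1
  x=-2.713: |R|=0.27916 <1
  x=-5.397: |R|=1.27721 >1
  x=-5.236: |R|=1.10472 >1
Stable set (-5.1333, 0).

(-5.1333, 0).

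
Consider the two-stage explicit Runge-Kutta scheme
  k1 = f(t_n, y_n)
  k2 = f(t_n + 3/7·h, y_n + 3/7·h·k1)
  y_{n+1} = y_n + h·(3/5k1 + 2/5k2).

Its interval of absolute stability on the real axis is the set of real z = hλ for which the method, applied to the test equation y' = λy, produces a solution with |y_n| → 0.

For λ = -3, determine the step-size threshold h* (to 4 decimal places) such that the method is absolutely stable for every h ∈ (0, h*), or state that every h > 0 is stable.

On y'=λy, z=hλ:
  k1=λy_n ⇒ h·k1=z·y_n;  k2=λ(1+3/7z)y_n ⇒ h·k2=z(1+3/7z)y_n
  y_{n+1}/y_n = 1 + 3/5z + 2/5z(1+3/7z) = 1 + z + 6/35z²
  Hence R(z) = 1 + z + 6/35z².

Solve |R(x)|<1 on ℝ⁻.
x=-1.73: |R|=0.2169
R=1: x+6/35x²=0 ⇒ x=−35/6=-5.8333; min R=1−1/(4·6/35)=-0.4583>−1
Confirm numerically:
  x=-5.524: |R|=0.70707 <1
  x=-5.403: |R|=0.60141 <1
  x=-4.116: |R|=0.21175 <1
  x=-3.301: |R|=0.43301 <1
  x=-6.188: |R|=1.37623 >1
  x=-6.177: |R|=1.36391 >1
  x=-6.113: |R|=1.29307 >1
Stable set (-5.8333, 0).

(-5.8333,0); λ=-3 ⇒ h* = (35/6)/3 = 1.9444.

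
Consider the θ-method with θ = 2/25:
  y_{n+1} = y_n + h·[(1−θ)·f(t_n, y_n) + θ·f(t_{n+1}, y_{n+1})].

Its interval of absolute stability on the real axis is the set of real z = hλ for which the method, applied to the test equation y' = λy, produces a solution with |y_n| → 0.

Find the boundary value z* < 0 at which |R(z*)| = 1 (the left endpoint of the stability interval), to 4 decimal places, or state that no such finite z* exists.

z* = -2.3810.

With y'=λy (z=hλ):
  y_{n+1} = y_n + z·[23/25·y_n + 2/25·y_{n+1}] ⇒ (1 − 2/25z)y_{n+1} = (1 + 23/25z)y_n
  Hence R(z) = (1 + 23/25z)/(1 − 2/25z).

Need |R(x)|<1, x<0.
x=-0.41: |R|=0.6030
R=−1: 1+23/25x = −1+2/25x ⇒ -21/25x=2 ⇒ x=2/(-21/25)=-2.3810
Confirm numerically:
  x=-1.506: |R|=0.34407 <1
  x=-1.212: |R|=0.10487 <1
  x=-1.057: |R|=0.02541 <1
  x=-2.646: |R|=1.18374 >1
  x=-2.543: |R|=1.11311 >1
  x=-2.508: |R|=1.08889 >1
So |R|<1 on (-2.3810, 0).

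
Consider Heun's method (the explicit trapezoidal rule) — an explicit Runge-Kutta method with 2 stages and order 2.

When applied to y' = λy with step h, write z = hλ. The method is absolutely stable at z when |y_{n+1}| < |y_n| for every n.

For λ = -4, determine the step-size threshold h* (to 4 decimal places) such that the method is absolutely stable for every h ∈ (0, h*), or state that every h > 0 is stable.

(-2.0000,0); λ=-4 ⇒ h* = 0.5000.

Test eqn y'=λy, z=hλ:
  order 2, 2-stage ⇒ R(z)=1+z+z^2/2
  (e.g. R(-0.54)=0.60580, |R|=0.60580)

Need |R(x)|<1, x<0.
x=-0.54: |R|=0.6058
|R(-2.03)|=1.0304 |R(-1.88)|=0.8872 |R(-0.82)|=0.5162
Bisect:
  x_lo=-2.3875 |R|=1.4625  x_hi=-0.2317 |R|=0.7952
  mid=-1.30958 |R|=0.54792 →hi
  mid=-1.84853 |R|=0.86000 →hi
  mid=-2.11800 |R|=1.12496 →lo
  mid=-1.98326 |R|=0.98340 →hi
  mid=-2.05063 |R|=1.05191 →lo
  mid=-2.01695 |R|=1.01709 →lo
  mid=-2.00010 |R|=1.00010 →lo
  mid=-1.99168 |R|=0.99172 →hi
  mid=-1.99589 |R|=0.99590 →hi
  mid=-1.99800 |R|=0.99800 →hi
  ...
  [-2.00010,-1.99997] ⇒ x*=-2.0000
Stable set (-2.0000, 0).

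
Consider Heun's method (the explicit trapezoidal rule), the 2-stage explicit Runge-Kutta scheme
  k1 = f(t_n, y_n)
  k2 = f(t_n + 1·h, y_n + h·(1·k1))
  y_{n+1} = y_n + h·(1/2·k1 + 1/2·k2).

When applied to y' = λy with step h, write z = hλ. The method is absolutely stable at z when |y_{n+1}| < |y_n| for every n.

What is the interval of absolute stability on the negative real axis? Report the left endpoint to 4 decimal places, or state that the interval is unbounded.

z∈(-2.0000,0).

On y'=λy, z=hλ:
  order 2, 2-stage ⇒ R(z)=1+z+z^2/2
  (e.g. R(-0.67)=0.55445, |R|=0.55445)

Need |R(x)|<1, x<0.
x=-0.67: |R|=0.5544
|R(-0.96)|=0.5008 |R(-0.75)|=0.5312 |R(-0.62)|=0.5722
Bisect:
  x_lo=-2.3892 |R|=1.4650  x_hi=-0.1482 |R|=0.8628
  mid=-1.26873 |R|=0.53611 →hi
  mid=-1.82898 |R|=0.84361 →hi
  mid=-2.10911 |R|=1.11506 →lo
  mid=-1.96905 |R|=0.96953 →hi
  mid=-2.03908 |R|=1.03984 →lo
  mid=-2.00406 |R|=1.00407 →lo
  mid=-1.98655 |R|=0.98664 →hi
  mid=-1.99531 |R|=0.99532 →hi
  mid=-1.99968 |R|=0.99968 →hi
  mid=-2.00187 |R|=1.00188 →lo
  ...
  [-2.00010,-1.99996] ⇒ x*=-2.0000
Stable set (-2.0000, 0).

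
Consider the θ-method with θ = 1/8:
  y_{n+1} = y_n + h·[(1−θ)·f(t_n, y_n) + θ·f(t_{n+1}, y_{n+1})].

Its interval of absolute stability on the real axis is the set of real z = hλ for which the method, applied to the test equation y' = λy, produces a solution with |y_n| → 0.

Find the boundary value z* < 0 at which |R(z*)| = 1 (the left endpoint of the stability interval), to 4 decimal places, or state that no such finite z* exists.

z* = -2.6667.

With y'=λy (z=hλ):
  y_{n+1} = y_n + z·[7/8·y_n + 1/8·y_{n+1}] ⇒ (1 − 1/8z)y_{n+1} = (1 + 7/8z)y_n
  ⇒ R(z) = (1 + 7/8z)/(1 − 1/8z).

Solve |R(x)|<1 on ℝ⁻.
x=-0.93: |R|=0.1669
R=−1: 1+7/8x = −1+1/8x ⇒ -3/4x=2 ⇒ x=2/(-3/4)=-2.6667
Confirm numerically:
  x=-1.677: |R|=0.38638 <1
  x=-1.561: |R|=0.30614 <1
  x=-1.176: |R|=0.02528 <1
  x=-3.236: |R|=1.30402 >1
  x=-3.008: |R|=1.18605 >1
  x=-2.853: |R|=1.10301 >1
Stable set (-2.6667, 0).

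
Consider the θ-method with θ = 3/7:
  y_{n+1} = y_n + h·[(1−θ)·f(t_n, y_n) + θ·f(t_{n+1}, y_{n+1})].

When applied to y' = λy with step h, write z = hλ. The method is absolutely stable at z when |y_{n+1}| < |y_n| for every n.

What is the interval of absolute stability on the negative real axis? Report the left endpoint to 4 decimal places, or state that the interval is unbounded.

z∈(-14.0000,0).

With y'=λy (z=hλ):
  y_{n+1} = y_n + z·[4/7·y_n + 3/7·y_{n+1}] ⇒ (1 − 3/7z)y_{n+1} = (1 + 4/7z)y_n
  Hence R(z) = (1 + 4/7z)/(1 − 3/7z).

Find x<0 with |R(x)|<1.
x=-1.65: |R|=0.0335
R=−1: 1+4/7x = −1+3/7x ⇒ -1/7x=2 ⇒ x=2/(-1/7)=-14.0000
Confirm numerically:
  x=-13.639: |R|=0.99247 <1
  x=-13.522: |R|=0.98995 <1
  x=-9.257: |R|=0.86359 <1
  x=-14.307: |R|=1.00615 >1
  x=-14.295: |R|=1.00591 >1
  x=-14.149: |R|=1.00301 >1
Interval (-14.0000, 0).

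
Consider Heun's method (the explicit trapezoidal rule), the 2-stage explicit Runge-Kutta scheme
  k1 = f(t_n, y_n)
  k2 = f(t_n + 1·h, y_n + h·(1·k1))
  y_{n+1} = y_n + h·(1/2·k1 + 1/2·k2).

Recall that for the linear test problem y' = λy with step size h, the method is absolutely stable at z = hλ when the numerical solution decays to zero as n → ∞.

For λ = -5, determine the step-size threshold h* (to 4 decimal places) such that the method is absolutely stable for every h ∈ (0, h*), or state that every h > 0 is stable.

Test eqn y'=λy, z=hλ:
  order 2, 2-stage ⇒ R(z)=1+z+z^2/2
  (e.g. R(-1.79)=0.81205, |R|=0.81205)

Need |R(x)|<1, x<0.
x=-1.79: |R|=0.8121
|R(-1.71)|=0.7520 |R(-0.86)|=0.5098 |R(-0.59)|=0.5840
Bisect:
  x_lo=-2.7827 |R|=2.0890  x_hi=-0.2657 |R|=0.7696
  mid=-1.52419 |R|=0.63739 →hi
  mid=-2.15344 |R|=1.16521 →lo
  mid=-1.83882 |R|=0.85181 →hi
  mid=-1.99613 |R|=0.99613 →hi
  mid=-2.07478 |R|=1.07758 →lo
  mid=-2.03545 |R|=1.03608 →lo
  mid=-2.01579 |R|=1.01591 →lo
  mid=-2.00596 |R|=1.00598 →lo
  mid=-2.00104 |R|=1.00104 →lo
  ...
  [-2.00012,-1.99997] ⇒ x*=-2.0000
Interval (-2.0000, 0).

(-2.0000,0); λ=-5 ⇒ h* = 0.4000.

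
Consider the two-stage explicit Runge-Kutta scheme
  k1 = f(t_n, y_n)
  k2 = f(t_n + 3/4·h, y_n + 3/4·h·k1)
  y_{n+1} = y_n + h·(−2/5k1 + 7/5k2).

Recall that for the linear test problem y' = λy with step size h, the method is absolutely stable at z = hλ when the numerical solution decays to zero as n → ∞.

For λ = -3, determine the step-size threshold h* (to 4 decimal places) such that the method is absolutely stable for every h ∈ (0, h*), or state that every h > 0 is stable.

Test eqn y'=λy, z=hλ:
  k1=λy_n ⇒ h·k1=z·y_n;  k2=λ(1+3/4z)y_n ⇒ h·k2=z(1+3/4z)y_n
  y_{n+1}/y_n = 1 − 2/5z + 7/5z(1+3/4z) = 1 + z + 21/20z²
  Hence R(z) = 1 + z + 21/20z².

Boundary: |R(x)|=1, x<0.
x=-0.34: |R|=0.7814
R=1: x+21/20x²=0 ⇒ x=−20/21=-0.9524; min R=1−1/(4·21/20)=0.7619>−1
Confirm numerically:
  x=-0.835: |R|=0.89709 <1
  x=-0.730: |R|=0.82954 <1
  x=-0.657: |R|=0.79623 <1
  x=-0.426: |R|=0.76455 <1
  x=-1.507: |R|=1.87760 >1
  x=-1.090: |R|=1.15751 >1
Interval (-0.9524, 0).

(-0.9524,0); λ=-3 ⇒ h* = (20/21)/3 = 0.3175.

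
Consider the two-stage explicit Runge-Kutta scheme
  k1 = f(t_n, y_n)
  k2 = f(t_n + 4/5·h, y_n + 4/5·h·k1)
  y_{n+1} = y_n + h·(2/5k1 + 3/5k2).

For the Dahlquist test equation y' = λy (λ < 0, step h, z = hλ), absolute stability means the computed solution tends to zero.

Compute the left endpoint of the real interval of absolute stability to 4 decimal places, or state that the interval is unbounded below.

left endpoint -2.0833.

Test eqn y'=λy, z=hλ:
  k1=λy_n ⇒ h·k1=z·y_n;  k2=λ(1+4/5z)y_n ⇒ h·k2=z(1+4/5z)y_n
  y_{n+1}/y_n = 1 + 2/5z + 3/5z(1+4/5z) = 1 + z + 12/25z²
  so R(z) = 1 + z + 12/25z².

Find x<0 with |R(x)|<1.
x=-0.98: |R|=0.4810
R=1: x+12/25x²=0 ⇒ x=−25/12=-2.0833; min R=1−1/(4·12/25)=0.4792>−1
Confirm numerically:
  x=-1.994: |R|=0.91450 <1
  x=-1.365: |R|=0.52935 <1
  x=-1.296: |R|=0.51022 <1
  x=-1.289: |R|=0.50853 <1
  x=-2.656: |R|=1.73008 >1
  x=-2.465: |R|=1.45159 >1
So |R|<1 on (-2.0833, 0).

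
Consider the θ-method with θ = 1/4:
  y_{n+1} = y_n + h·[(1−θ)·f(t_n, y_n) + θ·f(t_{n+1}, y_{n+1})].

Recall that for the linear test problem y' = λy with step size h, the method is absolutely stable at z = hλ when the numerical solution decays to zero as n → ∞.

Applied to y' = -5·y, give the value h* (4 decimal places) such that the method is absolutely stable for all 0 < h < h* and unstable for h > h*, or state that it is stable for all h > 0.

(-4.0000,0); λ=-5 ⇒ h* = (4)/5 = 0.8000.

On y'=λy, z=hλ:
  y_{n+1} = y_n + z·[3/4·y_n + 1/4·y_{n+1}] ⇒ (1 − 1/4z)y_{n+1} = (1 + 3/4z)y_n
  so R(z) = (1 + 3/4z)/(1 − 1/4z).

Boundary: |R(x)|=1, x<0.
x=-0.96: |R|=0.2258
R=−1: 1+3/4x = −1+1/4x ⇒ -1/2x=2 ⇒ x=2/(-1/2)=-4.0000
Confirm numerically:
  x=-3.702: |R|=0.92262 <1
  x=-3.466: |R|=0.85695 <1
  x=-2.925: |R|=0.68953 <1
  x=-1.716: |R|=0.20084 <1
  x=-4.498: |R|=1.11720 >1
  x=-4.383: |R|=1.09138 >1
  x=-4.050: |R|=1.01242 >1
Stable set (-4.0000, 0).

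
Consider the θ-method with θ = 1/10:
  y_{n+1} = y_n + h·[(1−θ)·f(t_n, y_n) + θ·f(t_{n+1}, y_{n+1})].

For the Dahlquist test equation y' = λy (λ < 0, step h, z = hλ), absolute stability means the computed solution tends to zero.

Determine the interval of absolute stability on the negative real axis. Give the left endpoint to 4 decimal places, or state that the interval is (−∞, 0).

(-2.5000, 0).

Test eqn y'=λy, z=hλ:
  y_{n+1} = y_n + z·[9/10·y_n + 1/10·y_{n+1}] ⇒ (1 − 1/10z)y_{n+1} = (1 + 9/10z)y_n
  Hence R(z) = (1 + 9/10z)/(1 − 1/10z).

Need |R(x)|<1, x<0.
x=-1.65: |R|=0.4163
R=−1: 1+9/10x = −1+1/10x ⇒ -4/5x=2 ⇒ x=2/(-4/5)=-2.5000
Confirm numerically:
  x=-2.341: |R|=0.89693 <1
  x=-2.140: |R|=0.76277 <1
  x=-1.301: |R|=0.15123 <1
  x=-2.959: |R|=1.28336 >1
  x=-2.776: |R|=1.17282 >1
  x=-2.622: |R|=1.07733 >1
Stable set (-2.5000, 0).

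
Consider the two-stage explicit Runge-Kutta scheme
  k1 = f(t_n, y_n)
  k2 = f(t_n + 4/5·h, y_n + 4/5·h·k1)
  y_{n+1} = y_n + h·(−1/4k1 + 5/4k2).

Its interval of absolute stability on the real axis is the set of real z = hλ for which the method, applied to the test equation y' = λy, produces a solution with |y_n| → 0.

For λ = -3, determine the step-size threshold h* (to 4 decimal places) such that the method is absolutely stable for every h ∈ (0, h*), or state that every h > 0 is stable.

With y'=λy (z=hλ):
  k1=λy_n ⇒ h·k1=z·y_n;  k2=λ(1+4/5z)y_n ⇒ h·k2=z(1+4/5z)y_n
  y_{n+1}/y_n = 1 − 1/4z + 5/4z(1+4/5z) = 1 + z + z²
  so R(z) = 1 + z + z².

Find x<0 with |R(x)|<1.
x=-1.21: |R|=1.2541
R=1: x+1x²=0 ⇒ x=−1=-1.0000; min R=1−1/(4·1)=0.7500>−1
Confirm numerically:
  x=-0.605: |R|=0.76103 <1
  x=-0.601: |R|=0.76020 <1
  x=-0.486: |R|=0.75020 <1
  x=-0.418: |R|=0.75672 <1
  x=-1.476: |R|=1.70258 >1
  x=-1.352: |R|=1.47590 >1
  x=-1.118: |R|=1.13192 >1
Stable set (-1.0000, 0).

(-1.0000,0); λ=-3 ⇒ h* = (1)/3 = 0.3333.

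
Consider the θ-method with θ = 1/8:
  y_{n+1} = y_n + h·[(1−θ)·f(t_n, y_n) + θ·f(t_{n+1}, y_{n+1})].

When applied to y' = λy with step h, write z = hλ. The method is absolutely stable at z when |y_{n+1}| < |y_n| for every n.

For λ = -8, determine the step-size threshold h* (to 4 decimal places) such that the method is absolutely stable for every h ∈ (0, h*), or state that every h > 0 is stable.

With y'=λy (z=hλ):
  y_{n+1} = y_n + z·[7/8·y_n + 1/8·y_{n+1}] ⇒ (1 − 1/8z)y_{n+1} = (1 + 7/8z)y_n
  Hence R(z) = (1 + 7/8z)/(1 − 1/8z).

Boundary: |R(x)|=1, x<0.
x=-1.19: |R|=0.0359
R=−1: 1+7/8x = −1+1/8x ⇒ -3/4x=2 ⇒ x=2/(-3/4)=-2.6667
Confirm numerically:
  x=-2.289: |R|=0.77976 <1
  x=-1.906: |R|=0.53927 <1
  x=-1.873: |R|=0.51767 <1
  x=-3.168: |R|=1.26934 >1
  x=-2.887: |R|=1.12143 >1
  x=-2.745: |R|=1.04374 >1
Interval (-2.6667, 0).

(-2.6667,0); λ=-8 ⇒ h* = (8/3)/8 = 0.3333.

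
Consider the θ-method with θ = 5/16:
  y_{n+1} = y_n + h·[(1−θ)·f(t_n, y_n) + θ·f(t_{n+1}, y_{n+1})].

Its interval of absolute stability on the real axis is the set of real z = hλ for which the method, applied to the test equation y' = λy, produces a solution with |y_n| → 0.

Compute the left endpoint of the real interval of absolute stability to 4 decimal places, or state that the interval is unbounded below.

z* = -5.3333.

On y'=λy, z=hλ:
  y_{n+1} = y_n + z·[11/16·y_n + 5/16·y_{n+1}] ⇒ (1 − 5/16z)y_{n+1} = (1 + 11/16z)y_n
  ⇒ R(z) = (1 + 11/16z)/(1 − 5/16z).

Boundary: |R(x)|=1, x<0.
x=-1.14: |R|=0.1594
R=−1: 1+11/16x = −1+5/16x ⇒ -3/8x=2 ⇒ x=2/(-3/8)=-5.3333
Confirm numerically:
  x=-3.928: |R|=0.76341 <1
  x=-2.944: |R|=0.53333 <1
  x=-2.811: |R|=0.49646 <1
  x=-5.624: |R|=1.03953 >1
  x=-5.505: |R|=1.02366 >1
  x=-5.396: |R|=1.00875 >1
So |R|<1 on (-5.3333, 0).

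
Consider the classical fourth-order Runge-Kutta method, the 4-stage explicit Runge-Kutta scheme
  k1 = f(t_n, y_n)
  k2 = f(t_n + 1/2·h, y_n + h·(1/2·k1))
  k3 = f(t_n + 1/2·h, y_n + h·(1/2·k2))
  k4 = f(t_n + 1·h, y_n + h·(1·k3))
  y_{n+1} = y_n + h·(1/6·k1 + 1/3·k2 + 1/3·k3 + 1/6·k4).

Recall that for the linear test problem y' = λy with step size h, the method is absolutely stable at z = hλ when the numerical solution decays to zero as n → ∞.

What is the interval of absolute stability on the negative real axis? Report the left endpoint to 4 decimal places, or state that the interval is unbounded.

Test eqn y'=λy, z=hλ:
  order 4, 4-stage ⇒ R(z)=1+z+z^2/2+z^3/6+z^4/24
  (e.g. R(-1.63)=0.27079, |R|=0.27079)

Boundary: |R(x)|=1, x<0.
x=-1.63: |R|=0.2708
|R(-3.13)|=1.6569 |R(-2.28)|=0.4698 |R(-1.55)|=0.2711
Bisect:
  x_lo=-3.0968 |R|=1.5807  x_hi=-0.3272 |R|=0.7210
  mid=-1.71201 |R|=0.27511 →hi
  mid=-2.40441 |R|=0.56205 →hi
  mid=-2.75062 |R|=0.94897 →hi
  mid=-2.92372 |R|=1.22957 →lo
  mid=-2.83717 |R|=1.08107 →lo
  mid=-2.79389 |R|=1.01304 →lo
  mid=-2.77226 |R|=0.98052 →hi
  ...
  [-2.78544,-2.78527] ⇒ x*=-2.7853
Interval (-2.7853, 0).

z∈(-2.7853,0).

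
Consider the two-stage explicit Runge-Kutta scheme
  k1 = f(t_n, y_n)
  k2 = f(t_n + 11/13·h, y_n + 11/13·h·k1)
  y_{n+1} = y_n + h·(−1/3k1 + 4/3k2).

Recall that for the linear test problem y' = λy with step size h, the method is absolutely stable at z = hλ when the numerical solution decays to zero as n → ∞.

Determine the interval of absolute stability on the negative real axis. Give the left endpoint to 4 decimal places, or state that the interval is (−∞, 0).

Set f=λy, z=hλ:
  k1=λy_n ⇒ h·k1=z·y_n;  k2=λ(1+11/13z)y_n ⇒ h·k2=z(1+11/13z)y_n
  y_{n+1}/y_n = 1 − 1/3z + 4/3z(1+11/13z) = 1 + z + 44/39z²
  ⇒ R(z) = 1 + z + 44/39z².

Find x<0 with |R(x)|<1.
x=-0.7: |R|=0.8528
R=1: x+44/39x²=0 ⇒ x=−39/44=-0.8864; min R=1−1/(4·44/39)=0.7784>−1
Confirm numerically:
  x=-0.750: |R|=0.88462 <1
  x=-0.419: |R|=0.77907 <1
  x=-0.395: |R|=0.78103 <1
  x=-1.309: |R|=1.62416 >1
  x=-1.064: |R|=1.21324 >1
  x=-0.912: |R|=1.02638 >1
Interval (-0.8864, 0).

z∈(-0.8864,0).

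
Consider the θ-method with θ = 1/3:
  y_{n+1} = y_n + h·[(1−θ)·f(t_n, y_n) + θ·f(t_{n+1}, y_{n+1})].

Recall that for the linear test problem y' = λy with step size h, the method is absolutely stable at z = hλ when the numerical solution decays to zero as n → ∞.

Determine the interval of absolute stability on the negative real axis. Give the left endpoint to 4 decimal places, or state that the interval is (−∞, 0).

Test eqn y'=λy, z=hλ:
  y_{n+1} = y_n + z·[2/3·y_n + 1/3·y_{n+1}] ⇒ (1 − 1/3z)y_{n+1} = (1 + 2/3z)y_n
  Hence R(z) = (1 + 2/3z)/(1 − 1/3z).

Need |R(x)|<1, x<0.
x=-1.23: |R|=0.1277
R=−1: 1+2/3x = −1+1/3x ⇒ -1/3x=2 ⇒ x=2/(-1/3)=-6.0000
Confirm numerically:
  x=-5.412: |R|=0.93010 <1
  x=-5.392: |R|=0.92755 <1
  x=-5.141: |R|=0.89448 <1
  x=-3.099: |R|=0.52435 <1
  x=-6.552: |R|=1.05779 >1
  x=-6.170: |R|=1.01854 >1
Stable set (-6.0000, 0).

(-6.0000, 0).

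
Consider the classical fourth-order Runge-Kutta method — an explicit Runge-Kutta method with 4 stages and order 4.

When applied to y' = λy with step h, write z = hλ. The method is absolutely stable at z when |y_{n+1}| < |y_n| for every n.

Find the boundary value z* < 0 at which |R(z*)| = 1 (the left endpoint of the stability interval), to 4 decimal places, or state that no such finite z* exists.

z* = -2.7853.

Test eqn y'=λy, z=hλ:
  order 4, 4-stage ⇒ R(z)=1+z+z^2/2+z^3/6+z^4/24
  (e.g. R(-0.43)=0.65062, |R|=0.65062)

Boundary: |R(x)|=1, x<0.
x=-0.43: |R|=0.6506
|R(-2.98)|=1.3355 |R(-2.45)|=0.6015 |R(-2.09)|=0.3675
Bisect:
  x_lo=-3.6050 |R|=3.1221  x_hi=-0.3562 |R|=0.7004
  mid=-1.98060 |R|=0.32705 →hi
  mid=-2.79282 |R|=1.01141 →lo
  mid=-2.38671 |R|=0.54758 →hi
  mid=-2.58977 |R|=0.74306 →hi
  mid=-2.69129 |R|=0.86728 →hi
  mid=-2.74206 |R|=0.93675 →hi
  mid=-2.76744 |R|=0.97341 →hi
  mid=-2.78013 |R|=0.99224 →hi
  mid=-2.78648 |R|=1.00178 →lo
  mid=-2.78330 |R|=0.99700 →hi
  ...
  [-2.78548,-2.78529] ⇒ x*=-2.7853
Stable set (-2.7853, 0).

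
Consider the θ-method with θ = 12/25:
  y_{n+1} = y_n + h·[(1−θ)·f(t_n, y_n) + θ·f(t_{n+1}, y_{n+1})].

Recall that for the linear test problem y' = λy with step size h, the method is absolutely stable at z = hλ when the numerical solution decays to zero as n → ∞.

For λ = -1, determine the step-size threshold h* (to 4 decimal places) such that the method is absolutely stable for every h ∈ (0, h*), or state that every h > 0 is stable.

(-50.0000,0); λ=-1 ⇒ h* = (50)/1 = 50.0000.

Set f=λy, z=hλ:
  y_{n+1} = y_n + z·[13/25·y_n + 12/25·y_{n+1}] ⇒ (1 − 12/25z)y_{n+1} = (1 + 13/25z)y_n
  Hence R(z) = (1 + 13/25z)/(1 − 12/25z).

Need |R(x)|<1, x<0.
x=-1: |R|=0.3243
R=−1: 1+13/25x = −1+12/25x ⇒ -1/25x=2 ⇒ x=2/(-1/25)=-50.0000
Confirm numerically:
  x=-45.470: |R|=0.99206 <1
  x=-38.464: |R|=0.97629 <1
  x=-23.376: |R|=0.91285 <1
  x=-50.376: |R|=1.00060 >1
  x=-50.087: |R|=1.00014 >1
Stable set (-50.0000, 0).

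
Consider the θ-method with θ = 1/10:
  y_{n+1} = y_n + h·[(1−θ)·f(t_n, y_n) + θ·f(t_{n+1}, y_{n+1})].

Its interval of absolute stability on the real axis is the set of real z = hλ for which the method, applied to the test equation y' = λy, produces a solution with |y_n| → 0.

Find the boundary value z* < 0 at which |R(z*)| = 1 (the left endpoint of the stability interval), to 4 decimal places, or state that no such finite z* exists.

z* = -2.5000.

With y'=λy (z=hλ):
  y_{n+1} = y_n + z·[9/10·y_n + 1/10·y_{n+1}] ⇒ (1 − 1/10z)y_{n+1} = (1 + 9/10z)y_n
  so R(z) = (1 + 9/10z)/(1 − 1/10z).

Boundary: |R(x)|=1, x<0.
x=-0.43: |R|=0.5877
R=−1: 1+9/10x = −1+1/10x ⇒ -4/5x=2 ⇒ x=2/(-4/5)=-2.5000
Confirm numerically:
  x=-2.358: |R|=0.90808 <1
  x=-2.160: |R|=0.77632 <1
  x=-2.016: |R|=0.67776 <1
  x=-2.580: |R|=1.05087 >1
  x=-2.575: |R|=1.04771 >1
So |R|<1 on (-2.5000, 0).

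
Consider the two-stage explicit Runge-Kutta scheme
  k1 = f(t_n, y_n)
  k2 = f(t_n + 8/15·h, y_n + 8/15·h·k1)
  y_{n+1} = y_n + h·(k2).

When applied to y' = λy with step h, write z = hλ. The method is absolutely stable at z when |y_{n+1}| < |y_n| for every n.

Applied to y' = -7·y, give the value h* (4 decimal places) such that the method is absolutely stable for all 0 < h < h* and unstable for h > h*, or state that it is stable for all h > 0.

(-1.8750,0); λ=-7 ⇒ h* = (15/8)/7 = 0.2679.

With y'=λy (z=hλ):
  k1=λy_n ⇒ h·k1=z·y_n;  k2=λ(1+8/15z)y_n ⇒ h·k2=z(1+8/15z)y_n
  y_{n+1}/y_n = 1 + z(1+8/15z) = 1 + z + 8/15z²
  so R(z) = 1 + z + 8/15z².

Solve |R(x)|<1 on ℝ⁻.
x=-0.32: |R|=0.7346
R=1: x+8/15x²=0 ⇒ x=−15/8=-1.8750; min R=1−1/(4·8/15)=0.5312>−1
Confirm numerically:
  x=-1.340: |R|=0.61765 <1
  x=-1.261: |R|=0.58706 <1
  x=-1.153: |R|=0.55602 <1
  x=-2.028: |R|=1.16548 >1
  x=-1.996: |R|=1.12881 >1
  x=-1.994: |R|=1.12655 >1
Interval (-1.8750, 0).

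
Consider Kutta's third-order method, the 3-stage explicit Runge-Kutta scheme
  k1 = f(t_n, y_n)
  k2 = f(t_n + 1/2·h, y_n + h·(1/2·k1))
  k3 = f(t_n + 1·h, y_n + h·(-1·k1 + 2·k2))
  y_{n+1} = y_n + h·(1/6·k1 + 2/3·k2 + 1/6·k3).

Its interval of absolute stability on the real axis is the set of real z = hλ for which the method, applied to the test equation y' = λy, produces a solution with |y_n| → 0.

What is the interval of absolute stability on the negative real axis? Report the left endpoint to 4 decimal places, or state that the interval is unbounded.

(-2.5127, 0).

On y'=λy, z=hλ:
  order 3, 3-stage ⇒ R(z)=1+z+z^2/2+z^3/6
  (e.g. R(-1.63)=-0.02334, |R|=0.02334)

Find x<0 with |R(x)|<1.
x=-1.63: |R|=0.0233
|R(-1.91)|=0.2473 |R(-1.72)|=0.0889 |R(-1.4)|=0.1227
Bisect:
  x_lo=-3.2735 |R|=2.7619  x_hi=-0.0502 |R|=0.9510
  mid=-1.66183 |R|=0.04590 →hi
  mid=-2.46765 |R|=0.92738 →hi
  mid=-2.87056 |R|=1.69279 →lo
  mid=-2.66910 |R|=1.27621 →lo
  mid=-2.56838 |R|=1.09384 →lo
  mid=-2.51801 |R|=1.00868 →lo
  mid=-2.49283 |R|=0.96755 →hi
  mid=-2.50542 |R|=0.98800 →hi
  mid=-2.51172 |R|=0.99831 →hi
  ...
  [-2.51290,-2.51270] ⇒ x*=-2.5127
Interval (-2.5127, 0).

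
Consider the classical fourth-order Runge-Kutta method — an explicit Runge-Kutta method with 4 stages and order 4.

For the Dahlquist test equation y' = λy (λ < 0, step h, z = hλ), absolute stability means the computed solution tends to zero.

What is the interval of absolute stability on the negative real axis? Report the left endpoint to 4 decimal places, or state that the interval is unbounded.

(-2.7853, 0).

On y'=λy, z=hλ:
  order 4, 4-stage ⇒ R(z)=1+z+z^2/2+z^3/6+z^4/24
  (e.g. R(-1.51)=0.27284, |R|=0.27284)

Boundary: |R(x)|=1, x<0.
x=-1.51: |R|=0.2728
|R(-1.58)|=0.2705 |R(-1.45)|=0.2773 |R(-1.39)|=0.2840
Bisect:
  x_lo=-3.3290 |R|=2.1807  x_hi=-0.3893 |R|=0.6776
  mid=-1.85912 |R|=0.29585 →hi
  mid=-2.59406 |R|=0.74794 →hi
  mid=-2.96153 |R|=1.29989 →lo
  mid=-2.77780 |R|=0.98875 →hi
  mid=-2.86966 |R|=1.13483 →lo
  mid=-2.82373 |R|=1.05951 →lo
  mid=-2.80076 |R|=1.02357 →lo
  mid=-2.78928 |R|=1.00603 →lo
  ...
  [-2.78533,-2.78515] ⇒ x*=-2.7853
Interval (-2.7853, 0).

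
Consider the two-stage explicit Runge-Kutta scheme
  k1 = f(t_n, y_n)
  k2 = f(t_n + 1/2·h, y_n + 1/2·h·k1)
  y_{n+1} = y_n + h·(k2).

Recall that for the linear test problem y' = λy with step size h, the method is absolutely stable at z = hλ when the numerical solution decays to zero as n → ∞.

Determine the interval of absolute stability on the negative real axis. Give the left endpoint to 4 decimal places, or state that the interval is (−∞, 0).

On y'=λy, z=hλ:
  k1=λy_n ⇒ h·k1=z·y_n;  k2=λ(1+1/2z)y_n ⇒ h·k2=z(1+1/2z)y_n
  y_{n+1}/y_n = 1 + z(1+1/2z) = 1 + z + 1/2z²
  Hence R(z) = 1 + z + 1/2z².

Boundary: |R(x)|=1, x<0.
x=-1.2: |R|=0.5200
R=1: x+1/2x²=0 ⇒ x=−2=-2.0000; min R=1−1/(4·1/2)=0.5000>−1
Confirm numerically:
  x=-1.946: |R|=0.94746 <1
  x=-1.111: |R|=0.50616 <1
  x=-0.993: |R|=0.50002 <1
  x=-0.959: |R|=0.50084 <1
  x=-2.247: |R|=1.27750 >1
  x=-2.106: |R|=1.11162 >1
So |R|<1 on (-2.0000, 0).

(-2.0000, 0).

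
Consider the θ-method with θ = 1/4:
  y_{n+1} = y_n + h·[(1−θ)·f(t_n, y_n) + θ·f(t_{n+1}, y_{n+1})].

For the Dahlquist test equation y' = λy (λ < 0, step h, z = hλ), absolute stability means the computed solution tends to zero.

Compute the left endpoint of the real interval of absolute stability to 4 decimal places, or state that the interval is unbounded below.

With y'=λy (z=hλ):
  y_{n+1} = y_n + z·[3/4·y_n + 1/4·y_{n+1}] ⇒ (1 − 1/4z)y_{n+1} = (1 + 3/4z)y_n
  ⇒ R(z) = (1 + 3/4z)/(1 − 1/4z).

Need |R(x)|<1, x<0.
x=-1.38: |R|=0.0260
R=−1: 1+3/4x = −1+1/4x ⇒ -1/2x=2 ⇒ x=2/(-1/2)=-4.0000
Confirm numerically:
  x=-3.100: |R|=0.74648 <1
  x=-2.929: |R|=0.69086 <1
  x=-2.817: |R|=0.65293 <1
  x=-2.548: |R|=0.55651 <1
  x=-4.520: |R|=1.12207 >1
  x=-4.279: |R|=1.06740 >1
Interval (-4.0000, 0).

left endpoint -4.0000.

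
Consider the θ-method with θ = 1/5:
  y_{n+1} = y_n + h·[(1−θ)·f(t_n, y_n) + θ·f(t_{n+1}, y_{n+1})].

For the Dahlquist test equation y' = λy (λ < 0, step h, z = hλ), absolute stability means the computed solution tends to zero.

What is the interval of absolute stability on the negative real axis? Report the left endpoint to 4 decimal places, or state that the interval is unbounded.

With y'=λy (z=hλ):
  y_{n+1} = y_n + z·[4/5·y_n + 1/5·y_{n+1}] ⇒ (1 − 1/5z)y_{n+1} = (1 + 4/5z)y_n
  Hence R(z) = (1 + 4/5z)/(1 − 1/5z).

Need |R(x)|<1, x<0.
x=-0.8: |R|=0.3103
R=−1: 1+4/5x = −1+1/5x ⇒ -3/5x=2 ⇒ x=2/(-3/5)=-3.3333
Confirm numerically:
  x=-3.093: |R|=0.91091 <1
  x=-2.145: |R|=0.50105 <1
  x=-2.016: |R|=0.43672 <1
  x=-3.495: |R|=1.05709 >1
  x=-3.454: |R|=1.04282 >1
Stable set (-3.3333, 0).

(-3.3333, 0).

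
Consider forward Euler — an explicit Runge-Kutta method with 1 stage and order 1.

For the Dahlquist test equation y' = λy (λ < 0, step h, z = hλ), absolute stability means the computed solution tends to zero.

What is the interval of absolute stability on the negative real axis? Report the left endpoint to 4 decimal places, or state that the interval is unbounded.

Set f=λy, z=hλ:
  order 1, 1-stage ⇒ R(z)=1+z
  (e.g. R(-1)=0.00000, |R|=0.00000)

Solve |R(x)|<1 on ℝ⁻.
x=-1: |R|=0.0000
|R(-1.65)|=0.6500 |R(-1.18)|=0.1800 |R(-0.86)|=0.1400
Bisect:
  x_lo=-2.3335 |R|=1.3335  x_hi=-0.1628 |R|=0.8372
  mid=-1.24818 |R|=0.24818 →hi
  mid=-1.79085 |R|=0.79085 →hi
  mid=-2.06219 |R|=1.06219 →lo
  mid=-1.92652 |R|=0.92652 →hi
  mid=-1.99435 |R|=0.99435 →hi
  mid=-2.02827 |R|=1.02827 →lo
  mid=-2.01131 |R|=1.01131 →lo
  mid=-2.00283 |R|=1.00283 →lo
  mid=-1.99859 |R|=0.99859 →hi
  mid=-2.00071 |R|=1.00071 →lo
  ...
  [-2.00005,-1.99992] ⇒ x*=-2.0000
So |R|<1 on (-2.0000, 0).

(-2.0000, 0).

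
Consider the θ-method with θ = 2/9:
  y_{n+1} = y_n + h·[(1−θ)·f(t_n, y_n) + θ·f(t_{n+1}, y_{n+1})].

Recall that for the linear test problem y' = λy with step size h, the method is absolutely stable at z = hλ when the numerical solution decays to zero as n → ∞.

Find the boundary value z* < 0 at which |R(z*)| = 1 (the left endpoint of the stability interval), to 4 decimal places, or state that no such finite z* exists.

With y'=λy (z=hλ):
  y_{n+1} = y_n + z·[7/9·y_n + 2/9·y_{n+1}] ⇒ (1 − 2/9z)y_{n+1} = (1 + 7/9z)y_n
  so R(z) = (1 + 7/9z)/(1 − 2/9z).

Need |R(x)|<1, x<0.
x=-1.74: |R|=0.2548
R=−1: 1+7/9x = −1+2/9x ⇒ -5/9x=2 ⇒ x=2/(-5/9)=-3.6000
Confirm numerically:
  x=-3.476: |R|=0.96113 <1
  x=-3.162: |R|=0.85709 <1
  x=-2.235: |R|=0.49332 <1
  x=-1.988: |R|=0.37885 <1
  x=-3.928: |R|=1.09729 >1
  x=-3.857: |R|=1.07688 >1
So |R|<1 on (-3.6000, 0).

left endpoint -3.6000.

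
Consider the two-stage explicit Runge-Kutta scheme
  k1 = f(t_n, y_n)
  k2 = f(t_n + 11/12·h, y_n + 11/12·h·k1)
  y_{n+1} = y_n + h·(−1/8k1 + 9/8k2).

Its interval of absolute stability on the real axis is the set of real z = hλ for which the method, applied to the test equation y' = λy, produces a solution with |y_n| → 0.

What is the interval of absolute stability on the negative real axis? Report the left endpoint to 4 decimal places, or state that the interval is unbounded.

On y'=λy, z=hλ:
  k1=λy_n ⇒ h·k1=z·y_n;  k2=λ(1+11/12z)y_n ⇒ h·k2=z(1+11/12z)y_n
  y_{n+1}/y_n = 1 − 1/8z + 9/8z(1+11/12z) = 1 + z + 33/32z²
  ⇒ R(z) = 1 + z + 33/32z².

Solve |R(x)|<1 on ℝ⁻.
x=-0.66: |R|=0.7892
R=1: x+33/32x²=0 ⇒ x=−32/33=-0.9697; min R=1−1/(4·33/32)=0.7576>−1
Confirm numerically:
  x=-0.946: |R|=0.97688 <1
  x=-0.722: |R|=0.81557 <1
  x=-0.578: |R|=0.76652 <1
  x=-0.499: |R|=0.75778 <1
  x=-1.182: |R|=1.25878 >1
  x=-1.170: |R|=1.24168 >1
  x=-1.111: |R|=1.16189 >1
Stable set (-0.9697, 0).

(-0.9697, 0).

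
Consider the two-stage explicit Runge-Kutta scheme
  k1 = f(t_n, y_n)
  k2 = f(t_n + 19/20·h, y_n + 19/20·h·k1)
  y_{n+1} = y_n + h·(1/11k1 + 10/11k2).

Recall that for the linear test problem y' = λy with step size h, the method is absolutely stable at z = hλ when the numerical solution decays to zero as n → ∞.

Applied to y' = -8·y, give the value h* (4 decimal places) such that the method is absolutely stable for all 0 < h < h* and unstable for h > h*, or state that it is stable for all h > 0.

(-1.1579,0); λ=-8 ⇒ h* = (22/19)/8 = 0.1447.

On y'=λy, z=hλ:
  k1=λy_n ⇒ h·k1=z·y_n;  k2=λ(1+19/20z)y_n ⇒ h·k2=z(1+19/20z)y_n
  y_{n+1}/y_n = 1 + 1/11z + 10/11z(1+19/20z) = 1 + z + 19/22z²
  so R(z) = 1 + z + 19/22z².

Find x<0 with |R(x)|<1.
x=-1: |R|=0.8636
R=1: x+19/22x²=0 ⇒ x=−22/19=-1.1579; min R=1−1/(4·19/22)=0.7105>−1
Confirm numerically:
  x=-0.983: |R|=0.85152 <1
  x=-0.975: |R|=0.84599 <1
  x=-0.480: |R|=0.71898 <1
  x=-1.533: |R|=1.49662 >1
  x=-1.188: |R|=1.03089 >1
Stable set (-1.1579, 0).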